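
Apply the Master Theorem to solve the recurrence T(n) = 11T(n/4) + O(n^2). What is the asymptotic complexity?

Master Theorem for T(n) = 11T(n/4) + O(n^2):

a = 11, b = 4, c = 2
log_b(a) = log_4(11) = 1.7297

Case 3: c = 2 > log_4(11) = 1.7297
T(n) = O(n^2) = O(n^2)

For T(n) = 11T(n/4) + O(n^2): log_4(11) = 1.7297. This is Case 3 of the Master Theorem (c > log_b(a), work dominated by root), giving O(n^2).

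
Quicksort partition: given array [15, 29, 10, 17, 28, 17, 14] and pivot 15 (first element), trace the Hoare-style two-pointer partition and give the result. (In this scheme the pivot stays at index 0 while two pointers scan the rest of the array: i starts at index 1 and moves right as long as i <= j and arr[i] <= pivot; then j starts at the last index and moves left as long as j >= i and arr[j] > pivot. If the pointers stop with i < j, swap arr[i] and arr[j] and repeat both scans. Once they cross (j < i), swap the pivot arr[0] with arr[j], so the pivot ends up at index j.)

Hoare-style two-pointer partition with pivot = 15:

Initial array: [15, 29, 10, 17, 28, 17, 14]

Pointers start at i = 1, j = 6.
i stops at index 1 (arr[1]=29 > 15), j stops at index 6 (arr[6]=14 <= 15): swap arr[1] and arr[6], array becomes [15, 14, 10, 17, 28, 17, 29]
i ends at 3, j ends at 2: the pointers have crossed (j < i), so scanning stops.

Swap pivot arr[0] with arr[2] to place pivot at position 2: [10, 14, 15, 17, 28, 17, 29]
Pivot position: 2

After partitioning with pivot 15, the array becomes [10, 14, 15, 17, 28, 17, 29]. The pivot is placed at index 2. All elements to the left of the pivot are <= 15, and all elements to the right are > 15.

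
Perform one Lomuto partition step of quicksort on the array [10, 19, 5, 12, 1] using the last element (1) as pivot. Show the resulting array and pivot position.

Lomuto partition with pivot = 1:

Initial array: [10, 19, 5, 12, 1]

arr[0]=10 > 1: no swap
arr[1]=19 > 1: no swap
arr[2]=5 > 1: no swap
arr[3]=12 > 1: no swap

Place pivot at position 0: [1, 19, 5, 12, 10]
Pivot position: 0

After partitioning with pivot 1, the array becomes [1, 19, 5, 12, 10]. The pivot is placed at index 0. All elements to the left of the pivot are <= 1, and all elements to the right are > 1.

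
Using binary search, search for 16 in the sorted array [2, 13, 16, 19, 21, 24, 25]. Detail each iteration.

Binary search for 16 in [2, 13, 16, 19, 21, 24, 25]:

lo=0, hi=6, mid=3, arr[mid]=19 -> 19 > 16, search left half
lo=0, hi=2, mid=1, arr[mid]=13 -> 13 < 16, search right half
lo=2, hi=2, mid=2, arr[mid]=16 -> Found target at index 2!

Binary search finds 16 at index 2 after 3 comparisons. The search repeatedly halves the search space by comparing with the middle element.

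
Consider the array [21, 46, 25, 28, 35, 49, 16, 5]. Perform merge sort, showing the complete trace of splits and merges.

Merge sort trace:

Split: [21, 46, 25, 28, 35, 49, 16, 5] -> [21, 46, 25, 28] and [35, 49, 16, 5]
  Split: [21, 46, 25, 28] -> [21, 46] and [25, 28]
    Split: [21, 46] -> [21] and [46]
    Merge: [21] + [46] -> [21, 46]
    Split: [25, 28] -> [25] and [28]
    Merge: [25] + [28] -> [25, 28]
  Merge: [21, 46] + [25, 28] -> [21, 25, 28, 46]
  Split: [35, 49, 16, 5] -> [35, 49] and [16, 5]
    Split: [35, 49] -> [35] and [49]
    Merge: [35] + [49] -> [35, 49]
    Split: [16, 5] -> [16] and [5]
    Merge: [16] + [5] -> [5, 16]
  Merge: [35, 49] + [5, 16] -> [5, 16, 35, 49]
Merge: [21, 25, 28, 46] + [5, 16, 35, 49] -> [5, 16, 21, 25, 28, 35, 46, 49]

Final sorted array: [5, 16, 21, 25, 28, 35, 46, 49]

The merge sort proceeds by recursively splitting the array and merging sorted halves.
After all merges, the sorted array is [5, 16, 21, 25, 28, 35, 46, 49].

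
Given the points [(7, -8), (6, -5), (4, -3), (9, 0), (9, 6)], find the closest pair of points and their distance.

Computing all pairwise distances among 5 points:

d((7, -8), (6, -5)) = 3.1623
d((7, -8), (4, -3)) = 5.831
d((7, -8), (9, 0)) = 8.2462
d((7, -8), (9, 6)) = 14.1421
d((6, -5), (4, -3)) = 2.8284 <-- minimum
d((6, -5), (9, 0)) = 5.831
d((6, -5), (9, 6)) = 11.4018
d((4, -3), (9, 0)) = 5.831
d((4, -3), (9, 6)) = 10.2956
d((9, 0), (9, 6)) = 6.0

Closest pair: (6, -5) and (4, -3) with distance 2.8284

The closest pair is (6, -5) and (4, -3) with Euclidean distance 2.8284. For 5 points, brute-force pairwise comparison is shown above. For large n, the divide-and-conquer algorithm (sort by x, recurse on halves, check the dividing strip) achieves O(n log n).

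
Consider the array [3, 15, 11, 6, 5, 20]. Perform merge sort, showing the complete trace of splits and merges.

Merge sort trace:

Split: [3, 15, 11, 6, 5, 20] -> [3, 15, 11] and [6, 5, 20]
  Split: [3, 15, 11] -> [3] and [15, 11]
    Split: [15, 11] -> [15] and [11]
    Merge: [15] + [11] -> [11, 15]
  Merge: [3] + [11, 15] -> [3, 11, 15]
  Split: [6, 5, 20] -> [6] and [5, 20]
    Split: [5, 20] -> [5] and [20]
    Merge: [5] + [20] -> [5, 20]
  Merge: [6] + [5, 20] -> [5, 6, 20]
Merge: [3, 11, 15] + [5, 6, 20] -> [3, 5, 6, 11, 15, 20]

Final sorted array: [3, 5, 6, 11, 15, 20]

The merge sort proceeds by recursively splitting the array and merging sorted halves.
After all merges, the sorted array is [3, 5, 6, 11, 15, 20].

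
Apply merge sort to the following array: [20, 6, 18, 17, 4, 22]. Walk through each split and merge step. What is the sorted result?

Merge sort trace:

Split: [20, 6, 18, 17, 4, 22] -> [20, 6, 18] and [17, 4, 22]
  Split: [20, 6, 18] -> [20] and [6, 18]
    Split: [6, 18] -> [6] and [18]
    Merge: [6] + [18] -> [6, 18]
  Merge: [20] + [6, 18] -> [6, 18, 20]
  Split: [17, 4, 22] -> [17] and [4, 22]
    Split: [4, 22] -> [4] and [22]
    Merge: [4] + [22] -> [4, 22]
  Merge: [17] + [4, 22] -> [4, 17, 22]
Merge: [6, 18, 20] + [4, 17, 22] -> [4, 6, 17, 18, 20, 22]

Final sorted array: [4, 6, 17, 18, 20, 22]

The merge sort proceeds by recursively splitting the array and merging sorted halves.
After all merges, the sorted array is [4, 6, 17, 18, 20, 22].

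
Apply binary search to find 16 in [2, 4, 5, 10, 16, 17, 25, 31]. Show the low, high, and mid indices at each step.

Binary search for 16 in [2, 4, 5, 10, 16, 17, 25, 31]:

lo=0, hi=7, mid=3, arr[mid]=10 -> 10 < 16, search right half
lo=4, hi=7, mid=5, arr[mid]=17 -> 17 > 16, search left half
lo=4, hi=4, mid=4, arr[mid]=16 -> Found target at index 4!

Binary search finds 16 at index 4 after 3 comparisons. The search repeatedly halves the search space by comparing with the middle element.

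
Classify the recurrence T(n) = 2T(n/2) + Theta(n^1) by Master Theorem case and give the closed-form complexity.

Master Theorem for T(n) = 2T(n/2) + O(n^1):

a = 2, b = 2, c = 1
log_b(a) = log_2(2) = 1.0000

Case 2: c = 1 = log_2(2) = 1.0000
T(n) = O(n^1 log n) = O(n log n)

For T(n) = 2T(n/2) + O(n^1): log_2(2) = 1.0000. This is Case 2 of the Master Theorem (c = log_b(a), equal work at all levels), giving O(n log n).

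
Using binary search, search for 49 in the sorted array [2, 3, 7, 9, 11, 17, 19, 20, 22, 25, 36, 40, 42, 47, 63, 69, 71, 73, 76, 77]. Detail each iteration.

Binary search for 49 in [2, 3, 7, 9, 11, 17, 19, 20, 22, 25, 36, 40, 42, 47, 63, 69, 71, 73, 76, 77]:

lo=0, hi=19, mid=9, arr[mid]=25 -> 25 < 49, search right half
lo=10, hi=19, mid=14, arr[mid]=63 -> 63 > 49, search left half
lo=10, hi=13, mid=11, arr[mid]=40 -> 40 < 49, search right half
lo=12, hi=13, mid=12, arr[mid]=42 -> 42 < 49, search right half
lo=13, hi=13, mid=13, arr[mid]=47 -> 47 < 49, search right half
lo=14 > hi=13, target 49 not found

Binary search determines that 49 is not in the array after 5 comparisons. The search space was exhausted without finding the target.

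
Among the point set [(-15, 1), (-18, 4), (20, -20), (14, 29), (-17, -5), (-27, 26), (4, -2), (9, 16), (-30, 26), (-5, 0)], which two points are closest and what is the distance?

Computing all pairwise distances among 10 points:

d((-15, 1), (-18, 4)) = 4.2426
d((-15, 1), (20, -20)) = 40.8167
d((-15, 1), (14, 29)) = 40.3113
d((-15, 1), (-17, -5)) = 6.3246
d((-15, 1), (-27, 26)) = 27.7308
d((-15, 1), (4, -2)) = 19.2354
d((-15, 1), (9, 16)) = 28.3019
d((-15, 1), (-30, 26)) = 29.1548
d((-15, 1), (-5, 0)) = 10.0499
d((-18, 4), (20, -20)) = 44.9444
d((-18, 4), (14, 29)) = 40.6079
d((-18, 4), (-17, -5)) = 9.0554
d((-18, 4), (-27, 26)) = 23.7697
d((-18, 4), (4, -2)) = 22.8035
d((-18, 4), (9, 16)) = 29.5466
d((-18, 4), (-30, 26)) = 25.0599
d((-18, 4), (-5, 0)) = 13.6015
d((20, -20), (14, 29)) = 49.366
d((20, -20), (-17, -5)) = 39.9249
d((20, -20), (-27, 26)) = 65.7647
d((20, -20), (4, -2)) = 24.0832
d((20, -20), (9, 16)) = 37.6431
d((20, -20), (-30, 26)) = 67.9412
d((20, -20), (-5, 0)) = 32.0156
d((14, 29), (-17, -5)) = 46.0109
d((14, 29), (-27, 26)) = 41.1096
d((14, 29), (4, -2)) = 32.573
d((14, 29), (9, 16)) = 13.9284
d((14, 29), (-30, 26)) = 44.1022
d((14, 29), (-5, 0)) = 34.6699
d((-17, -5), (-27, 26)) = 32.573
d((-17, -5), (4, -2)) = 21.2132
d((-17, -5), (9, 16)) = 33.4215
d((-17, -5), (-30, 26)) = 33.6155
d((-17, -5), (-5, 0)) = 13.0
d((-27, 26), (4, -2)) = 41.7732
d((-27, 26), (9, 16)) = 37.3631
d((-27, 26), (-30, 26)) = 3.0 <-- minimum
d((-27, 26), (-5, 0)) = 34.0588
d((4, -2), (9, 16)) = 18.6815
d((4, -2), (-30, 26)) = 44.0454
d((4, -2), (-5, 0)) = 9.2195
d((9, 16), (-30, 26)) = 40.2616
d((9, 16), (-5, 0)) = 21.2603
d((-30, 26), (-5, 0)) = 36.0694

Closest pair: (-27, 26) and (-30, 26) with distance 3.0

The closest pair is (-27, 26) and (-30, 26) with Euclidean distance 3.0. For 10 points, brute-force pairwise comparison is shown above. For large n, the divide-and-conquer algorithm (sort by x, recurse on halves, check the dividing strip) achieves O(n log n).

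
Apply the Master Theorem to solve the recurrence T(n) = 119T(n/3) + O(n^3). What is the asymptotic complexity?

Master Theorem for T(n) = 119T(n/3) + O(n^3):

a = 119, b = 3, c = 3
log_b(a) = log_3(119) = 4.3501

Case 1: c = 3 < log_3(119) = 4.3501
T(n) = O(n^(log_3 119))

For T(n) = 119T(n/3) + O(n^3): log_3(119) = 4.3501. This is Case 1 of the Master Theorem (c < log_b(a), work dominated by leaves), giving O(n^(log_3 119)).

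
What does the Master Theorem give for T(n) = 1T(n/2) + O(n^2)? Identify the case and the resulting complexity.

Master Theorem for T(n) = 1T(n/2) + O(n^2):

a = 1, b = 2, c = 2
log_b(a) = log_2(1) = 0.0000

Case 3: c = 2 > log_2(1) = 0.0000
T(n) = O(n^2) = O(n^2)

For T(n) = 1T(n/2) + O(n^2): log_2(1) = 0.0000. This is Case 3 of the Master Theorem (c > log_b(a), work dominated by root), giving O(n^2).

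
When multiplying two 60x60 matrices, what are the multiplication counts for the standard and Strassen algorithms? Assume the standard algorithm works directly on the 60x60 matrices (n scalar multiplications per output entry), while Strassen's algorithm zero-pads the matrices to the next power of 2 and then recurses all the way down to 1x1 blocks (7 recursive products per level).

Matrix multiplication for 60x60 matrices:

Strassen's algorithm requires power-of-2 dimensions. Pad 60x60 to 64x64 (next power of 2).

Standard algorithm: 60^3 = 216000 multiplications
Strassen's algorithm: 7^(log2(64)) = 7^6 = 117649 multiplications
Savings: 216000 - 117649 = 98351 multiplications

Standard: 216000 multiplications (60^3). Strassen: 117649 multiplications (7^6, after padding to 64x64). Strassen reduces 8 recursive multiplications to 7 at each level.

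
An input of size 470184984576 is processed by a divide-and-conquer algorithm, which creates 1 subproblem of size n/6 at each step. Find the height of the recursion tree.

For divide and conquer with division factor 6:

Problem sizes at each level:
Level 0: 470184984576
Level 1: 78364164096
Level 2: 13060694016
Level 3: 2176782336
Level 4: 362797056
Level 5: 60466176
Level 6: 10077696
Level 7: 1679616
Level 8: 279936
Level 9: 46656
Level 10: 7776
Level 11: 1296
Level 12: 216
Level 13: 36
Level 14: 6
Level 15: 1

The root is level 0 and the size-1 base case is level 15 (the tree spans levels 0 through 15, i.e. 16 levels counting the root), so the depth is the number of divisions: log_6(470184984576) = 15

The recursion tree depth is log_6(470184984576) = 15. At each level, the problem size is divided by 6, so it takes 15 divisions to reduce to a base case of size 1. The algorithm makes 1 recursive call at each level.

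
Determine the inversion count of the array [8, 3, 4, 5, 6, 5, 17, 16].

Finding inversions in [8, 3, 4, 5, 6, 5, 17, 16]:

(0, 1): arr[0]=8 > arr[1]=3
(0, 2): arr[0]=8 > arr[2]=4
(0, 3): arr[0]=8 > arr[3]=5
(0, 4): arr[0]=8 > arr[4]=6
(0, 5): arr[0]=8 > arr[5]=5
(4, 5): arr[4]=6 > arr[5]=5
(6, 7): arr[6]=17 > arr[7]=16

Total inversions: 7

The array has 7 inversion(s): (0,1), (0,2), (0,3), (0,4), (0,5), (4,5), (6,7). Each pair (i,j) satisfies i < j and arr[i] > arr[j].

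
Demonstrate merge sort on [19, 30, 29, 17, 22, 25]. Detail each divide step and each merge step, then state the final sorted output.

Merge sort trace:

Split: [19, 30, 29, 17, 22, 25] -> [19, 30, 29] and [17, 22, 25]
  Split: [19, 30, 29] -> [19] and [30, 29]
    Split: [30, 29] -> [30] and [29]
    Merge: [30] + [29] -> [29, 30]
  Merge: [19] + [29, 30] -> [19, 29, 30]
  Split: [17, 22, 25] -> [17] and [22, 25]
    Split: [22, 25] -> [22] and [25]
    Merge: [22] + [25] -> [22, 25]
  Merge: [17] + [22, 25] -> [17, 22, 25]
Merge: [19, 29, 30] + [17, 22, 25] -> [17, 19, 22, 25, 29, 30]

Final sorted array: [17, 19, 22, 25, 29, 30]

The merge sort proceeds by recursively splitting the array and merging sorted halves.
After all merges, the sorted array is [17, 19, 22, 25, 29, 30].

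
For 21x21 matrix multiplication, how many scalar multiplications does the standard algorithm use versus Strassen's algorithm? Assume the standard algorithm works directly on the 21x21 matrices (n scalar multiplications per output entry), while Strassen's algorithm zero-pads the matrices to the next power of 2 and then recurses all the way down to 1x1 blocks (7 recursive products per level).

Matrix multiplication for 21x21 matrices:

Strassen's algorithm requires power-of-2 dimensions. Pad 21x21 to 32x32 (next power of 2).

Standard algorithm: 21^3 = 9261 multiplications
Strassen's algorithm: 7^(log2(32)) = 7^5 = 16807 multiplications
Difference: 9261 - 16807 = -7546 (Strassen uses MORE here due to padding overhead — for small or just-over-power-of-2 n, padding can outweigh the per-level savings)

Standard: 9261 multiplications (21^3). Strassen: 16807 multiplications (7^5, after padding to 32x32). Strassen reduces 8 recursive multiplications to 7 at each level.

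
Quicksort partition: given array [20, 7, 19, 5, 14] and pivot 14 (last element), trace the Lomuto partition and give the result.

Lomuto partition with pivot = 14:

Initial array: [20, 7, 19, 5, 14]

arr[0]=20 > 14: no swap
arr[1]=7 <= 14: swap with position 0, array becomes [7, 20, 19, 5, 14]
arr[2]=19 > 14: no swap
arr[3]=5 <= 14: swap with position 1, array becomes [7, 5, 19, 20, 14]

Place pivot at position 2: [7, 5, 14, 20, 19]
Pivot position: 2

After partitioning with pivot 14, the array becomes [7, 5, 14, 20, 19]. The pivot is placed at index 2. All elements to the left of the pivot are <= 14, and all elements to the right are > 14.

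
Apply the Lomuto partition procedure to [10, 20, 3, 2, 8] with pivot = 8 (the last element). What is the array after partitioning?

Lomuto partition with pivot = 8:

Initial array: [10, 20, 3, 2, 8]

arr[0]=10 > 8: no swap
arr[1]=20 > 8: no swap
arr[2]=3 <= 8: swap with position 0, array becomes [3, 20, 10, 2, 8]
arr[3]=2 <= 8: swap with position 1, array becomes [3, 2, 10, 20, 8]

Place pivot at position 2: [3, 2, 8, 20, 10]
Pivot position: 2

After partitioning with pivot 8, the array becomes [3, 2, 8, 20, 10]. The pivot is placed at index 2. All elements to the left of the pivot are <= 8, and all elements to the right are > 8.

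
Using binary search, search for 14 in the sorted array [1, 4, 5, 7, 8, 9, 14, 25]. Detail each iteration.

Binary search for 14 in [1, 4, 5, 7, 8, 9, 14, 25]:

lo=0, hi=7, mid=3, arr[mid]=7 -> 7 < 14, search right half
lo=4, hi=7, mid=5, arr[mid]=9 -> 9 < 14, search right half
lo=6, hi=7, mid=6, arr[mid]=14 -> Found target at index 6!

Binary search finds 14 at index 6 after 3 comparisons. The search repeatedly halves the search space by comparing with the middle element.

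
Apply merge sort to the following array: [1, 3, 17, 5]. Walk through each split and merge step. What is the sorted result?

Merge sort trace:

Split: [1, 3, 17, 5] -> [1, 3] and [17, 5]
  Split: [1, 3] -> [1] and [3]
  Merge: [1] + [3] -> [1, 3]
  Split: [17, 5] -> [17] and [5]
  Merge: [17] + [5] -> [5, 17]
Merge: [1, 3] + [5, 17] -> [1, 3, 5, 17]

Final sorted array: [1, 3, 5, 17]

The merge sort proceeds by recursively splitting the array and merging sorted halves.
After all merges, the sorted array is [1, 3, 5, 17].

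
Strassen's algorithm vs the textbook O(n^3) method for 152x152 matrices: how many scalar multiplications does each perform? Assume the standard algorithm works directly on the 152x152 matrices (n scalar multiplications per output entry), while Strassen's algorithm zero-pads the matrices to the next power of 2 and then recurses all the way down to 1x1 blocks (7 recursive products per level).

Matrix multiplication for 152x152 matrices:

Strassen's algorithm requires power-of-2 dimensions. Pad 152x152 to 256x256 (next power of 2).

Standard algorithm: 152^3 = 3511808 multiplications
Strassen's algorithm: 7^(log2(256)) = 7^8 = 5764801 multiplications
Difference: 3511808 - 5764801 = -2252993 (Strassen uses MORE here due to padding overhead — for small or just-over-power-of-2 n, padding can outweigh the per-level savings)

Standard: 3511808 multiplications (152^3). Strassen: 5764801 multiplications (7^8, after padding to 256x256). Strassen reduces 8 recursive multiplications to 7 at each level.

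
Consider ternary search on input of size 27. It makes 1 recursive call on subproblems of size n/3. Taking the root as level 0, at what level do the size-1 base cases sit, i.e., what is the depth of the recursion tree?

For divide and conquer with division factor 3:

Problem sizes at each level:
Level 0: 27
Level 1: 9
Level 2: 3
Level 3: 1

The root is level 0 and the size-1 base case is level 3 (the tree spans levels 0 through 3, i.e. 4 levels counting the root), so the depth is the number of divisions: log_3(27) = 3

The recursion tree depth is log_3(27) = 3. At each level, the problem size is divided by 3, so it takes 3 divisions to reduce to a base case of size 1. The algorithm makes 1 recursive call at each level.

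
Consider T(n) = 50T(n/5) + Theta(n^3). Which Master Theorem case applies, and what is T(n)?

Master Theorem for T(n) = 50T(n/5) + O(n^3):

a = 50, b = 5, c = 3
log_b(a) = log_5(50) = 2.4307

Case 3: c = 3 > log_5(50) = 2.4307
T(n) = O(n^3) = O(n^3)

For T(n) = 50T(n/5) + O(n^3): log_5(50) = 2.4307. This is Case 3 of the Master Theorem (c > log_b(a), work dominated by root), giving O(n^3).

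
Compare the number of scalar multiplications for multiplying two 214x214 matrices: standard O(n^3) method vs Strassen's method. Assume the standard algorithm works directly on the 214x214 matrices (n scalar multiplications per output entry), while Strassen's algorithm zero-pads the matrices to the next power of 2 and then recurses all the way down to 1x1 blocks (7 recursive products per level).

Matrix multiplication for 214x214 matrices:

Strassen's algorithm requires power-of-2 dimensions. Pad 214x214 to 256x256 (next power of 2).

Standard algorithm: 214^3 = 9800344 multiplications
Strassen's algorithm: 7^(log2(256)) = 7^8 = 5764801 multiplications
Savings: 9800344 - 5764801 = 4035543 multiplications

Standard: 9800344 multiplications (214^3). Strassen: 5764801 multiplications (7^8, after padding to 256x256). Strassen reduces 8 recursive multiplications to 7 at each level.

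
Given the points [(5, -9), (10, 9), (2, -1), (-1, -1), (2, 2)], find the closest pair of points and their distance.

Computing all pairwise distances among 5 points:

d((5, -9), (10, 9)) = 18.6815
d((5, -9), (2, -1)) = 8.544
d((5, -9), (-1, -1)) = 10.0
d((5, -9), (2, 2)) = 11.4018
d((10, 9), (2, -1)) = 12.8062
d((10, 9), (-1, -1)) = 14.8661
d((10, 9), (2, 2)) = 10.6301
d((2, -1), (-1, -1)) = 3.0 <-- minimum
d((2, -1), (2, 2)) = 3.0 <-- minimum
d((-1, -1), (2, 2)) = 4.2426

Minimum distance: 3.0 (tie among 2 pairs: (2, -1) and (-1, -1); (2, -1) and (2, 2))

The minimum Euclidean distance is 3.0. There is a tie: 2 pairs achieve this minimum — (2, -1) and (-1, -1); (2, -1) and (2, 2). Any of these is a valid closest pair. For 5 points, brute-force pairwise comparison is shown above. For large n, the divide-and-conquer algorithm (sort by x, recurse on halves, check the dividing strip) achieves O(n log n).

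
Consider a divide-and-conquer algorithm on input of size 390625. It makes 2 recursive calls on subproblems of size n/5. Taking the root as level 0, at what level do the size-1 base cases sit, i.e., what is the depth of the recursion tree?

For divide and conquer with division factor 5:

Problem sizes at each level:
Level 0: 390625
Level 1: 78125
Level 2: 15625
Level 3: 3125
Level 4: 625
Level 5: 125
Level 6: 25
Level 7: 5
Level 8: 1

The root is level 0 and the size-1 base case is level 8 (the tree spans levels 0 through 8, i.e. 9 levels counting the root), so the depth is the number of divisions: log_5(390625) = 8

The recursion tree depth is log_5(390625) = 8. At each level, the problem size is divided by 5, so it takes 8 divisions to reduce to a base case of size 1. The algorithm makes 2 recursive calls at each level.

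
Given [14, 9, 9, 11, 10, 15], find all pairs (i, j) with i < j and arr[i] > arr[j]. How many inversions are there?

Finding inversions in [14, 9, 9, 11, 10, 15]:

(0, 1): arr[0]=14 > arr[1]=9
(0, 2): arr[0]=14 > arr[2]=9
(0, 3): arr[0]=14 > arr[3]=11
(0, 4): arr[0]=14 > arr[4]=10
(3, 4): arr[3]=11 > arr[4]=10

Total inversions: 5

The array has 5 inversion(s): (0,1), (0,2), (0,3), (0,4), (3,4). Each pair (i,j) satisfies i < j and arr[i] > arr[j].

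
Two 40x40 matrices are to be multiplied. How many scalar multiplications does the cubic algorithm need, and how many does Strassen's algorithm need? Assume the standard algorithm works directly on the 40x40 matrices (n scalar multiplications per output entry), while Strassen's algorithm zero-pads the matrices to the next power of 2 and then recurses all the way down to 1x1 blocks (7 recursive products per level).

Matrix multiplication for 40x40 matrices:

Strassen's algorithm requires power-of-2 dimensions. Pad 40x40 to 64x64 (next power of 2).

Standard algorithm: 40^3 = 64000 multiplications
Strassen's algorithm: 7^(log2(64)) = 7^6 = 117649 multiplications
Difference: 64000 - 117649 = -53649 (Strassen uses MORE here due to padding overhead — for small or just-over-power-of-2 n, padding can outweigh the per-level savings)

Standard: 64000 multiplications (40^3). Strassen: 117649 multiplications (7^6, after padding to 64x64). Strassen reduces 8 recursive multiplications to 7 at each level.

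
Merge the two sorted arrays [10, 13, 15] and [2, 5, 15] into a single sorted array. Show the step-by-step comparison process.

Merging process:

Compare 10 vs 2: take 2 from right. Merged: [2]
Compare 10 vs 5: take 5 from right. Merged: [2, 5]
Compare 10 vs 15: take 10 from left. Merged: [2, 5, 10]
Compare 13 vs 15: take 13 from left. Merged: [2, 5, 10, 13]
Compare 15 vs 15: take 15 from left. Merged: [2, 5, 10, 13, 15]
Append remaining from right: [15]. Merged: [2, 5, 10, 13, 15, 15]

Final merged array: [2, 5, 10, 13, 15, 15]
Total comparisons: 5

The merged array is [2, 5, 10, 13, 15, 15], requiring 5 comparisons. The merge step runs in O(n) time where n is the total number of elements.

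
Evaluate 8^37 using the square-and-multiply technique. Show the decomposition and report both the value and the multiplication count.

Computing 8^37 by squaring (build up from 8^1; each line after the first costs one multiplication):

8^1 = 8
8^2 = (8^1)^2 = 8^2 = 64
8^4 = (8^2)^2 = 64^2 = 4096
8^8 = (8^4)^2 = 4096^2 = 16777216
8^9 = 8 * 8^8 = 8 * 16777216 = 134217728
8^18 = (8^9)^2 = 134217728^2 = 18014398509481984
8^36 = (8^18)^2 = 18014398509481984^2 = 324518553658426726783156020576256
8^37 = 8 * 8^36 = 8 * 324518553658426726783156020576256 = 2596148429267413814265248164610048

Result: 2596148429267413814265248164610048
Multiplications needed: 7 (7 lines after 8^1)

8^37 = 2596148429267413814265248164610048. Using exponentiation by squaring, this requires 7 multiplications. The key idea: if the exponent is even, square the half-power; if odd, multiply by the base once.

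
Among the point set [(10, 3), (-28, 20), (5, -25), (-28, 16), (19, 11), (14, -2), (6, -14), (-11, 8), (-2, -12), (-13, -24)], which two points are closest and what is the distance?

Computing all pairwise distances among 10 points:

d((10, 3), (-28, 20)) = 41.6293
d((10, 3), (5, -25)) = 28.4429
d((10, 3), (-28, 16)) = 40.1622
d((10, 3), (19, 11)) = 12.0416
d((10, 3), (14, -2)) = 6.4031
d((10, 3), (6, -14)) = 17.4642
d((10, 3), (-11, 8)) = 21.587
d((10, 3), (-2, -12)) = 19.2094
d((10, 3), (-13, -24)) = 35.4683
d((-28, 20), (5, -25)) = 55.8032
d((-28, 20), (-28, 16)) = 4.0 <-- minimum
d((-28, 20), (19, 11)) = 47.8539
d((-28, 20), (14, -2)) = 47.4131
d((-28, 20), (6, -14)) = 48.0833
d((-28, 20), (-11, 8)) = 20.8087
d((-28, 20), (-2, -12)) = 41.2311
d((-28, 20), (-13, -24)) = 46.4866
d((5, -25), (-28, 16)) = 52.6308
d((5, -25), (19, 11)) = 38.6264
d((5, -25), (14, -2)) = 24.6982
d((5, -25), (6, -14)) = 11.0454
d((5, -25), (-11, 8)) = 36.6742
d((5, -25), (-2, -12)) = 14.7648
d((5, -25), (-13, -24)) = 18.0278
d((-28, 16), (19, 11)) = 47.2652
d((-28, 16), (14, -2)) = 45.6946
d((-28, 16), (6, -14)) = 45.3431
d((-28, 16), (-11, 8)) = 18.7883
d((-28, 16), (-2, -12)) = 38.2099
d((-28, 16), (-13, -24)) = 42.72
d((19, 11), (14, -2)) = 13.9284
d((19, 11), (6, -14)) = 28.178
d((19, 11), (-11, 8)) = 30.1496
d((19, 11), (-2, -12)) = 31.1448
d((19, 11), (-13, -24)) = 47.4236
d((14, -2), (6, -14)) = 14.4222
d((14, -2), (-11, 8)) = 26.9258
d((14, -2), (-2, -12)) = 18.868
d((14, -2), (-13, -24)) = 34.8281
d((6, -14), (-11, 8)) = 27.8029
d((6, -14), (-2, -12)) = 8.2462
d((6, -14), (-13, -24)) = 21.4709
d((-11, 8), (-2, -12)) = 21.9317
d((-11, 8), (-13, -24)) = 32.0624
d((-2, -12), (-13, -24)) = 16.2788

Closest pair: (-28, 20) and (-28, 16) with distance 4.0

The closest pair is (-28, 20) and (-28, 16) with Euclidean distance 4.0. For 10 points, brute-force pairwise comparison is shown above. For large n, the divide-and-conquer algorithm (sort by x, recurse on halves, check the dividing strip) achieves O(n log n).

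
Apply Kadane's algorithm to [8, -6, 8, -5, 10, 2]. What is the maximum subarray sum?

Using Kadane's algorithm on [8, -6, 8, -5, 10, 2]:

Scanning through the array:
Position 1 (value -6): max_ending_here = 2, max_so_far = 8
Position 2 (value 8): max_ending_here = 10, max_so_far = 10
Position 3 (value -5): max_ending_here = 5, max_so_far = 10
Position 4 (value 10): max_ending_here = 15, max_so_far = 15
Position 5 (value 2): max_ending_here = 17, max_so_far = 17

Maximum subarray: [8, -6, 8, -5, 10, 2]
Maximum sum: 17

The maximum subarray is [8, -6, 8, -5, 10, 2] with sum 17. This subarray runs from index 0 to index 5.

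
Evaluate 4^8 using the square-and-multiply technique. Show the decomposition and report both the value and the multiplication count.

Computing 4^8 by squaring (build up from 4^1; each line after the first costs one multiplication):

4^1 = 4
4^2 = (4^1)^2 = 4^2 = 16
4^4 = (4^2)^2 = 16^2 = 256
4^8 = (4^4)^2 = 256^2 = 65536

Result: 65536
Multiplications needed: 3 (3 lines after 4^1)

4^8 = 65536. Using exponentiation by squaring, this requires 3 multiplications. The key idea: if the exponent is even, square the half-power; if odd, multiply by the base once.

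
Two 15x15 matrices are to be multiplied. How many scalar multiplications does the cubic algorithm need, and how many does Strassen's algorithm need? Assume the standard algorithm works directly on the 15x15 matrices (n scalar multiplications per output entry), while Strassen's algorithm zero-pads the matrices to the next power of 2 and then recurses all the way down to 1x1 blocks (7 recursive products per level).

Matrix multiplication for 15x15 matrices:

Strassen's algorithm requires power-of-2 dimensions. Pad 15x15 to 16x16 (next power of 2).

Standard algorithm: 15^3 = 3375 multiplications
Strassen's algorithm: 7^(log2(16)) = 7^4 = 2401 multiplications
Savings: 3375 - 2401 = 974 multiplications

Standard: 3375 multiplications (15^3). Strassen: 2401 multiplications (7^4, after padding to 16x16). Strassen reduces 8 recursive multiplications to 7 at each level.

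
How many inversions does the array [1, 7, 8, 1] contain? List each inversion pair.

Finding inversions in [1, 7, 8, 1]:

(1, 3): arr[1]=7 > arr[3]=1
(2, 3): arr[2]=8 > arr[3]=1

Total inversions: 2

The array has 2 inversion(s): (1,3), (2,3). Each pair (i,j) satisfies i < j and arr[i] > arr[j].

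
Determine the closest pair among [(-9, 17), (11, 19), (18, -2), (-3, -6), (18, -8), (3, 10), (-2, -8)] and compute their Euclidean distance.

Computing all pairwise distances among 7 points:

d((-9, 17), (11, 19)) = 20.0998
d((-9, 17), (18, -2)) = 33.0151
d((-9, 17), (-3, -6)) = 23.7697
d((-9, 17), (18, -8)) = 36.7967
d((-9, 17), (3, 10)) = 13.8924
d((-9, 17), (-2, -8)) = 25.9615
d((11, 19), (18, -2)) = 22.1359
d((11, 19), (-3, -6)) = 28.6531
d((11, 19), (18, -8)) = 27.8927
d((11, 19), (3, 10)) = 12.0416
d((11, 19), (-2, -8)) = 29.9666
d((18, -2), (-3, -6)) = 21.3776
d((18, -2), (18, -8)) = 6.0
d((18, -2), (3, 10)) = 19.2094
d((18, -2), (-2, -8)) = 20.8806
d((-3, -6), (18, -8)) = 21.095
d((-3, -6), (3, 10)) = 17.088
d((-3, -6), (-2, -8)) = 2.2361 <-- minimum
d((18, -8), (3, 10)) = 23.4307
d((18, -8), (-2, -8)) = 20.0
d((3, 10), (-2, -8)) = 18.6815

Closest pair: (-3, -6) and (-2, -8) with distance 2.2361

The closest pair is (-3, -6) and (-2, -8) with Euclidean distance 2.2361. For 7 points, brute-force pairwise comparison is shown above. For large n, the divide-and-conquer algorithm (sort by x, recurse on halves, check the dividing strip) achieves O(n log n).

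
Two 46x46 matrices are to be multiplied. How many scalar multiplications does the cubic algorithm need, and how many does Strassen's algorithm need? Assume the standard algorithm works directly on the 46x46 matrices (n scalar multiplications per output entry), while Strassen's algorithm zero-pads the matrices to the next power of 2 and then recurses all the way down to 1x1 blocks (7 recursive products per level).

Matrix multiplication for 46x46 matrices:

Strassen's algorithm requires power-of-2 dimensions. Pad 46x46 to 64x64 (next power of 2).

Standard algorithm: 46^3 = 97336 multiplications
Strassen's algorithm: 7^(log2(64)) = 7^6 = 117649 multiplications
Difference: 97336 - 117649 = -20313 (Strassen uses MORE here due to padding overhead — for small or just-over-power-of-2 n, padding can outweigh the per-level savings)

Standard: 97336 multiplications (46^3). Strassen: 117649 multiplications (7^6, after padding to 64x64). Strassen reduces 8 recursive multiplications to 7 at each level.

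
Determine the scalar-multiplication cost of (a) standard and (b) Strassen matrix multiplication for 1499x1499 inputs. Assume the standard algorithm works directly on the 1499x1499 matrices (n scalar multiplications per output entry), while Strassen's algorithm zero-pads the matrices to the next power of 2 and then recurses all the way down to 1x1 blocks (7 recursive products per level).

Matrix multiplication for 1499x1499 matrices:

Strassen's algorithm requires power-of-2 dimensions. Pad 1499x1499 to 2048x2048 (next power of 2).

Standard algorithm: 1499^3 = 3368254499 multiplications
Strassen's algorithm: 7^(log2(2048)) = 7^11 = 1977326743 multiplications
Savings: 3368254499 - 1977326743 = 1390927756 multiplications

Standard: 3368254499 multiplications (1499^3). Strassen: 1977326743 multiplications (7^11, after padding to 2048x2048). Strassen reduces 8 recursive multiplications to 7 at each level.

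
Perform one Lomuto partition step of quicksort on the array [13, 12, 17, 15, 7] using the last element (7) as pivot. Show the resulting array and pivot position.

Lomuto partition with pivot = 7:

Initial array: [13, 12, 17, 15, 7]

arr[0]=13 > 7: no swap
arr[1]=12 > 7: no swap
arr[2]=17 > 7: no swap
arr[3]=15 > 7: no swap

Place pivot at position 0: [7, 12, 17, 15, 13]
Pivot position: 0

After partitioning with pivot 7, the array becomes [7, 12, 17, 15, 13]. The pivot is placed at index 0. All elements to the left of the pivot are <= 7, and all elements to the right are > 7.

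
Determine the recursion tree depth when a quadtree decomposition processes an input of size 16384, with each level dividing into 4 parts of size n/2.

For divide and conquer with division factor 2:

Problem sizes at each level:
Level 0: 16384
Level 1: 8192
Level 2: 4096
Level 3: 2048
Level 4: 1024
Level 5: 512
Level 6: 256
Level 7: 128
Level 8: 64
Level 9: 32
Level 10: 16
Level 11: 8
Level 12: 4
Level 13: 2
Level 14: 1

The root is level 0 and the size-1 base case is level 14 (the tree spans levels 0 through 14, i.e. 15 levels counting the root), so the depth is the number of divisions: log_2(16384) = 14

The recursion tree depth is log_2(16384) = 14. At each level, the problem size is divided by 2, so it takes 14 divisions to reduce to a base case of size 1. The algorithm makes 4 recursive calls at each level.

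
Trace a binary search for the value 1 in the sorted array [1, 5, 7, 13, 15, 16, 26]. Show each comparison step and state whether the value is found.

Binary search for 1 in [1, 5, 7, 13, 15, 16, 26]:

lo=0, hi=6, mid=3, arr[mid]=13 -> 13 > 1, search left half
lo=0, hi=2, mid=1, arr[mid]=5 -> 5 > 1, search left half
lo=0, hi=0, mid=0, arr[mid]=1 -> Found target at index 0!

Binary search finds 1 at index 0 after 3 comparisons. The search repeatedly halves the search space by comparing with the middle element.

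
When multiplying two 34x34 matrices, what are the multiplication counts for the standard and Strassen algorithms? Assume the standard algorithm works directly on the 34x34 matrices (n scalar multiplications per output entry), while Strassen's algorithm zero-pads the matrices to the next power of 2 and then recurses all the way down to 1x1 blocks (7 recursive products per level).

Matrix multiplication for 34x34 matrices:

Strassen's algorithm requires power-of-2 dimensions. Pad 34x34 to 64x64 (next power of 2).

Standard algorithm: 34^3 = 39304 multiplications
Strassen's algorithm: 7^(log2(64)) = 7^6 = 117649 multiplications
Difference: 39304 - 117649 = -78345 (Strassen uses MORE here due to padding overhead — for small or just-over-power-of-2 n, padding can outweigh the per-level savings)

Standard: 39304 multiplications (34^3). Strassen: 117649 multiplications (7^6, after padding to 64x64). Strassen reduces 8 recursive multiplications to 7 at each level.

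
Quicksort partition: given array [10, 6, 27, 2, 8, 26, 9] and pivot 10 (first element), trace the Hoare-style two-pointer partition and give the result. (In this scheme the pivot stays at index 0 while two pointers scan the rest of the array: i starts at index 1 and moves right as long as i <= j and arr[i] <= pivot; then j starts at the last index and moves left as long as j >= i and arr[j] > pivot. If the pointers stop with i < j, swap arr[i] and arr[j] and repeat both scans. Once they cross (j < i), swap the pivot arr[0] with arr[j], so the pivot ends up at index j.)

Hoare-style two-pointer partition with pivot = 10:

Initial array: [10, 6, 27, 2, 8, 26, 9]

Pointers start at i = 1, j = 6.
i stops at index 2 (arr[2]=27 > 10), j stops at index 6 (arr[6]=9 <= 10): swap arr[2] and arr[6], array becomes [10, 6, 9, 2, 8, 26, 27]
i ends at 5, j ends at 4: the pointers have crossed (j < i), so scanning stops.

Swap pivot arr[0] with arr[4] to place pivot at position 4: [8, 6, 9, 2, 10, 26, 27]
Pivot position: 4

After partitioning with pivot 10, the array becomes [8, 6, 9, 2, 10, 26, 27]. The pivot is placed at index 4. All elements to the left of the pivot are <= 10, and all elements to the right are > 10.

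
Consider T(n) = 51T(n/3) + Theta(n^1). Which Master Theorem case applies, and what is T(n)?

Master Theorem for T(n) = 51T(n/3) + O(n^1):

a = 51, b = 3, c = 1
log_b(a) = log_3(51) = 3.5789

Case 1: c = 1 < log_3(51) = 3.5789
T(n) = O(n^(log_3 51))

For T(n) = 51T(n/3) + O(n^1): log_3(51) = 3.5789. This is Case 1 of the Master Theorem (c < log_b(a), work dominated by leaves), giving O(n^(log_3 51)).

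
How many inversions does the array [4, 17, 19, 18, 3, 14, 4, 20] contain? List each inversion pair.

Finding inversions in [4, 17, 19, 18, 3, 14, 4, 20]:

(0, 4): arr[0]=4 > arr[4]=3
(1, 4): arr[1]=17 > arr[4]=3
(1, 5): arr[1]=17 > arr[5]=14
(1, 6): arr[1]=17 > arr[6]=4
(2, 3): arr[2]=19 > arr[3]=18
(2, 4): arr[2]=19 > arr[4]=3
(2, 5): arr[2]=19 > arr[5]=14
(2, 6): arr[2]=19 > arr[6]=4
(3, 4): arr[3]=18 > arr[4]=3
(3, 5): arr[3]=18 > arr[5]=14
(3, 6): arr[3]=18 > arr[6]=4
(5, 6): arr[5]=14 > arr[6]=4

Total inversions: 12

The array has 12 inversion(s): (0,4), (1,4), (1,5), (1,6), (2,3), (2,4), (2,5), (2,6), (3,4), (3,5), (3,6), (5,6). Each pair (i,j) satisfies i < j and arr[i] > arr[j].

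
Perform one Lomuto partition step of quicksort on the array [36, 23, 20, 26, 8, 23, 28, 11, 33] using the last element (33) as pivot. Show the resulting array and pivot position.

Lomuto partition with pivot = 33:

Initial array: [36, 23, 20, 26, 8, 23, 28, 11, 33]

arr[0]=36 > 33: no swap
arr[1]=23 <= 33: swap with position 0, array becomes [23, 36, 20, 26, 8, 23, 28, 11, 33]
arr[2]=20 <= 33: swap with position 1, array becomes [23, 20, 36, 26, 8, 23, 28, 11, 33]
arr[3]=26 <= 33: swap with position 2, array becomes [23, 20, 26, 36, 8, 23, 28, 11, 33]
arr[4]=8 <= 33: swap with position 3, array becomes [23, 20, 26, 8, 36, 23, 28, 11, 33]
arr[5]=23 <= 33: swap with position 4, array becomes [23, 20, 26, 8, 23, 36, 28, 11, 33]
arr[6]=28 <= 33: swap with position 5, array becomes [23, 20, 26, 8, 23, 28, 36, 11, 33]
arr[7]=11 <= 33: swap with position 6, array becomes [23, 20, 26, 8, 23, 28, 11, 36, 33]

Place pivot at position 7: [23, 20, 26, 8, 23, 28, 11, 33, 36]
Pivot position: 7

After partitioning with pivot 33, the array becomes [23, 20, 26, 8, 23, 28, 11, 33, 36]. The pivot is placed at index 7. All elements to the left of the pivot are <= 33, and all elements to the right are > 33.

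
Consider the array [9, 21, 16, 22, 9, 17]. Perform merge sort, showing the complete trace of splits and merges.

Merge sort trace:

Split: [9, 21, 16, 22, 9, 17] -> [9, 21, 16] and [22, 9, 17]
  Split: [9, 21, 16] -> [9] and [21, 16]
    Split: [21, 16] -> [21] and [16]
    Merge: [21] + [16] -> [16, 21]
  Merge: [9] + [16, 21] -> [9, 16, 21]
  Split: [22, 9, 17] -> [22] and [9, 17]
    Split: [9, 17] -> [9] and [17]
    Merge: [9] + [17] -> [9, 17]
  Merge: [22] + [9, 17] -> [9, 17, 22]
Merge: [9, 16, 21] + [9, 17, 22] -> [9, 9, 16, 17, 21, 22]

Final sorted array: [9, 9, 16, 17, 21, 22]

The merge sort proceeds by recursively splitting the array and merging sorted halves.
After all merges, the sorted array is [9, 9, 16, 17, 21, 22].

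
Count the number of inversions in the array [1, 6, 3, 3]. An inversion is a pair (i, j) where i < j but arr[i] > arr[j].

Finding inversions in [1, 6, 3, 3]:

(1, 2): arr[1]=6 > arr[2]=3
(1, 3): arr[1]=6 > arr[3]=3

Total inversions: 2

The array has 2 inversion(s): (1,2), (1,3). Each pair (i,j) satisfies i < j and arr[i] > arr[j].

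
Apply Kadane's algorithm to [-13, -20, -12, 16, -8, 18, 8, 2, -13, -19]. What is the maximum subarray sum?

Using Kadane's algorithm on [-13, -20, -12, 16, -8, 18, 8, 2, -13, -19]:

Scanning through the array:
Position 1 (value -20): max_ending_here = -20, max_so_far = -13
Position 2 (value -12): max_ending_here = -12, max_so_far = -12
Position 3 (value 16): max_ending_here = 16, max_so_far = 16
Position 4 (value -8): max_ending_here = 8, max_so_far = 16
Position 5 (value 18): max_ending_here = 26, max_so_far = 26
Position 6 (value 8): max_ending_here = 34, max_so_far = 34
Position 7 (value 2): max_ending_here = 36, max_so_far = 36
Position 8 (value -13): max_ending_here = 23, max_so_far = 36
Position 9 (value -19): max_ending_here = 4, max_so_far = 36

Maximum subarray: [16, -8, 18, 8, 2]
Maximum sum: 36

The maximum subarray is [16, -8, 18, 8, 2] with sum 36. This subarray runs from index 3 to index 7.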